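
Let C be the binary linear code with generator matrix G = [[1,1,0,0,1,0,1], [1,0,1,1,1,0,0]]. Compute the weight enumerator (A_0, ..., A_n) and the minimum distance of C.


Weight distribution: A_0 = 1, A_4 = 3. Minimum distance d = 4.

Enumerate all 2^2 = 4 messages m ∈ F_2^2.
For each, compute codeword c = mG in F_2^7, then tally its weight.
  m = 00 → c = 0000000, weight = 0.
  m = 10 → c = 1100101, weight = 4.
  m = 01 → c = 1011100, weight = 4.
  m = 11 → c = 0111001, weight = 4.
Tally weights:
  weight 0: 1 codewords.
  weight 4: 3 codewords.
Minimum distance d = smallest w > 0 with A_w > 0 = 4.
Sanity: Σ A_w = 4 = 2^2 = 4 ✓.


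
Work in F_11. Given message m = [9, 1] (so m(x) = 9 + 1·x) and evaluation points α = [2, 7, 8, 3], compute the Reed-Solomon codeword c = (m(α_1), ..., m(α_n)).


c = [0, 5, 6, 1]

Message polynomial: m(x) = 9 + 1·x (mod 11).
For each evaluation point α_i, compute m(α_i) mod 11:
  α_1 = 2: Horner steps 1 → 0, so m(2) = 0.
  α_2 = 7: Horner steps 1 → 5, so m(7) = 5.
  α_3 = 8: Horner steps 1 → 6, so m(8) = 6.
  α_4 = 3: Horner steps 1 → 1, so m(3) = 1.
Codeword c = [0, 5, 6, 1] ∈ F_11^4.


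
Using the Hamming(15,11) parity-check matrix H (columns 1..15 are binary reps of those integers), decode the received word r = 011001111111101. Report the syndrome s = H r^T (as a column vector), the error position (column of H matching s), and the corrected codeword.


s = (1, 1, 1, 0)^T, error position = 14, corrected codeword c = 011001111111111

Compute s = H r^T mod 2 one row at a time:
  s_1 = 1 + 1 + 1 + 1 + 1 + 1 + 0 + 1 = 7 ≡ 1 (mod 2).
  s_2 = 0 + 0 + 1 + 1 + 1 + 1 + 0 + 1 = 5 ≡ 1 (mod 2).
  s_3 = 1 + 1 + 1 + 1 + 1 + 1 + 0 + 1 = 7 ≡ 1 (mod 2).
  s_4 = 0 + 1 + 0 + 1 + 1 + 1 + 1 + 1 = 6 ≡ 0 (mod 2).
s = (1, 1, 1, 0)^T — this equals column 14 of H (binary 1110), so error is at position 14.
Correct: flip bit 14 of r = 011001111111101 to get c = 011001111111111.


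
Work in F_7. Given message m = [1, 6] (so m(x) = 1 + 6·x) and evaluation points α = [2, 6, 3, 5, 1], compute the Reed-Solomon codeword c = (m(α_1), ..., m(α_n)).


c = [6, 2, 5, 3, 0]

Message polynomial: m(x) = 1 + 6·x (mod 7).
For each evaluation point α_i, compute m(α_i) mod 7:
  α_1 = 2: Horner steps 6 → 6, so m(2) = 6.
  α_2 = 6: Horner steps 6 → 2, so m(6) = 2.
  α_3 = 3: Horner steps 6 → 5, so m(3) = 5.
  α_4 = 5: Horner steps 6 → 3, so m(5) = 3.
  α_5 = 1: Horner steps 6 → 0, so m(1) = 0.
Codeword c = [6, 2, 5, 3, 0] ∈ F_7^5.


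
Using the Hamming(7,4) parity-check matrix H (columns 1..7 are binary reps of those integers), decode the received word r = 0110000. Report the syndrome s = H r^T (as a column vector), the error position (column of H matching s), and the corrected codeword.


s = (0, 0, 1)^T, error position = 1, corrected codeword c = 1110000

Compute s = H r^T mod 2 one row at a time:
  s_1 = 0 + 0 + 0 + 0 = 0 ≡ 0 (mod 2).
  s_2 = 1 + 1 + 0 + 0 = 2 ≡ 0 (mod 2).
  s_3 = 0 + 1 + 0 + 0 = 1 ≡ 1 (mod 2).
s = (0, 0, 1)^T — this equals column 1 of H (binary 001), so error is at position 1.
Correct: flip bit 1 of r = 0110000 to get c = 1110000.


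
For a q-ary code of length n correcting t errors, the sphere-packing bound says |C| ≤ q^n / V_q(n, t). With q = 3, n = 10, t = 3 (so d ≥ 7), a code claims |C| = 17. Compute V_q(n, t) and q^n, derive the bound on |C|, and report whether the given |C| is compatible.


V_q(n, t) = 1161, q^n = 59049, Hamming bound = 50, |C| = 17 ≤ bound (satisfied).

Step 1: Compute V_q(n, t) = Σ_{j=0}^3 C(n, j) (q−1)^j.
  j = 0: C(10,0)·(2)^0 = 1·1 = 1.
  j = 1: C(10,1)·(2)^1 = 10·2 = 20.
  j = 2: C(10,2)·(2)^2 = 45·4 = 180.
  j = 3: C(10,3)·(2)^3 = 120·8 = 960.
  V_q(n, t) = 1 + 20 + 180 + 960 = 1161.
Step 2: q^n = 3^10 = 59049.
Step 3: Hamming bound ⌊q^n / V_q(n,t)⌋ = ⌊59049/1161⌋ = 50.
Step 4: Compare |C| = 17 to 50: satisfied.
The claimed |C| lies below the Hamming bound.


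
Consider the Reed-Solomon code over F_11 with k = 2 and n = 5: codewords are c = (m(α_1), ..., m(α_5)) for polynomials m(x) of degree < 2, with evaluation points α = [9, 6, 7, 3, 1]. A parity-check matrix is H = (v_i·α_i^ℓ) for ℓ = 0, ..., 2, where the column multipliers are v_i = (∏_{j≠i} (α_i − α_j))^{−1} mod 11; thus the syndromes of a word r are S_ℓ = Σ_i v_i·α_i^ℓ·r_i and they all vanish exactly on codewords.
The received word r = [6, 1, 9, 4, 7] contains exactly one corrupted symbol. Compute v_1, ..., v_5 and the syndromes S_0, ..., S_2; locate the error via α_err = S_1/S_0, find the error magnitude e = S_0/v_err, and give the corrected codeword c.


S = (7, 9, 10), error at position 2, error magnitude e = 7, c = [6, 5, 9, 4, 7].

Step 1: column multipliers v_i = (∏_{j≠i}(α_i − α_j))^{−1} mod 11.
  i = 1 (α = 9): (9−6)(9−7)(9−3)(9−1) = 3·2·6·8 = 288 ≡ 2, so v_1 = 2^{−1} = 6 (mod 11).
  i = 2 (α = 6): (6−9)(6−7)(6−3)(6−1) = (−3)·(−1)·3·5 = 45 ≡ 1, so v_2 = 1^{−1} = 1 (mod 11).
  i = 3 (α = 7): (7−9)(7−6)(7−3)(7−1) = (−2)·1·4·6 = −48 ≡ 7, so v_3 = 7^{−1} = 8 (mod 11).
  i = 4 (α = 3): (3−9)(3−6)(3−7)(3−1) = (−6)·(−3)·(−4)·2 = −144 ≡ 10, so v_4 = 10^{−1} = 10 (mod 11).
  i = 5 (α = 1): (1−9)(1−6)(1−7)(1−3) = (−8)·(−5)·(−6)·(−2) = 480 ≡ 7, so v_5 = 7^{−1} = 8 (mod 11).
  v = [6, 1, 8, 10, 8].
Step 2: syndromes of r = [6, 1, 9, 4, 7] (all sums mod 11).
  S_0 = Σ v_i r_i = 6·6 + 1·1 + 8·9 + 10·4 + 8·7 = 205 ≡ 7.
  S_1 = Σ v_i α_i r_i = 6·9·6 + 1·6·1 + 8·7·9 + 10·3·4 + 8·1·7 = 1010 ≡ 9.
  α_i^2 mod 11 = [4, 3, 5, 9, 1].
  S_2 = Σ v_i α_i^2 r_i = 6·4·6 + 1·3·1 + 8·5·9 + 10·9·4 + 8·1·7 = 923 ≡ 10.
  S = (7, 9, 10) ≠ 0, so r is not a codeword (an error is present).
Step 3: locate the error. For a single error e at position i, S_ℓ = v_i·e·α_i^ℓ, so α_err = S_1/S_0.
  S_0^{−1} = 7^{−1} = 8 (mod 11), so α_err = 9·8 = 72 ≡ 6 = α_2. Error position i = 2.
  Consistency check: S_2/S_1 = 10·5 = 50 ≡ 6 = α_err ✓ (single-error assumption holds).
Step 4: error magnitude e = S_0/v_2 = S_0·∏_{j≠2}(α_2 − α_j) = 7·1 = 7 ≡ 7 (mod 11).
Step 5: correct position 2: c_2 = r_2 − e = 1 − 7 ≡ 5 (mod 11). Hence c = [6, 5, 9, 4, 7].
  Check: interpolating c through the α_i gives m(x) = 3 + 4·x (degree < 2) with m(α_i) = c_i for every i, so c is indeed a codeword.


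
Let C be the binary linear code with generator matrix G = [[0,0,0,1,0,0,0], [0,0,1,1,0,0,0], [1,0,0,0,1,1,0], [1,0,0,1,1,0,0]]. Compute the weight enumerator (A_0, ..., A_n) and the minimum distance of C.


Weight distribution: A_0 = 1, A_1 = 3, A_2 = 4, A_3 = 4, A_4 = 3, A_5 = 1. Minimum distance d = 1.

Enumerate all 2^4 = 16 messages m ∈ F_2^4.
For each, compute codeword c = mG in F_2^7, then tally its weight.
  m = 0000 → c = 0000000, weight = 0.
  m = 1000 → c = 0001000, weight = 1.
  m = 0100 → c = 0011000, weight = 2.
  m = 1100 → c = 0010000, weight = 1.
  m = 0010 → c = 1000110, weight = 3.
  m = 1010 → c = 1001110, weight = 4.
  m = 0110 → c = 1011110, weight = 5.
  m = 1110 → c = 1010110, weight = 4.
  m = 0001 → c = 1001100, weight = 3.
  m = 1001 → c = 1000100, weight = 2.
  m = 0101 → c = 1010100, weight = 3.
  m = 1101 → c = 1011100, weight = 4.
  m = 0011 → c = 0001010, weight = 2.
  m = 1011 → c = 0000010, weight = 1.
  m = 0111 → c = 0010010, weight = 2.
  m = 1111 → c = 0011010, weight = 3.
Tally weights:
  weight 0: 1 codewords.
  weight 1: 3 codewords.
  weight 2: 4 codewords.
  weight 3: 4 codewords.
  weight 4: 3 codewords.
  weight 5: 1 codewords.
Minimum distance d = smallest w > 0 with A_w > 0 = 1.
Sanity: Σ A_w = 16 = 2^4 = 16 ✓.


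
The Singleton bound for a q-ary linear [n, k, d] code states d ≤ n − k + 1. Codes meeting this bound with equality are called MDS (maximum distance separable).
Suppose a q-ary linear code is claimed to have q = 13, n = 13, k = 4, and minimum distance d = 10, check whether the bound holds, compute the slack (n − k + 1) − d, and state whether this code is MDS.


Singleton RHS = n − k + 1 = 10, slack = 0, bound satisfied, MDS.

Singleton bound: d ≤ n − k + 1.
Here n = 13, k = 4, so n − k + 1 = 10.
Given d = 10, check d ≤ 10: YES.
Slack = (n − k + 1) − d = 0.
The code is MDS (slack = 0).
Description: the claimed parameters are [13, 4, 10]_13; such a code would be MDS (meets Singleton bound).


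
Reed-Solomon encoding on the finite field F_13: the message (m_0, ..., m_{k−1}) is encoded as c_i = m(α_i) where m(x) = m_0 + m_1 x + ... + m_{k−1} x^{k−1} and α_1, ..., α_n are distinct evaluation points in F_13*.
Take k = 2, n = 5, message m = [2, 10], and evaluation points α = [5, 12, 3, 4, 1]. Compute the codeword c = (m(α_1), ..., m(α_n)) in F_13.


c = [0, 5, 6, 3, 12]

Message polynomial: m(x) = 2 + 10·x (mod 13).
For each evaluation point α_i, compute m(α_i) mod 13:
  α_1 = 5: Horner steps 10 → 0, so m(5) = 0.
  α_2 = 12: Horner steps 10 → 5, so m(12) = 5.
  α_3 = 3: Horner steps 10 → 6, so m(3) = 6.
  α_4 = 4: Horner steps 10 → 3, so m(4) = 3.
  α_5 = 1: Horner steps 10 → 12, so m(1) = 12.
Codeword c = [0, 5, 6, 3, 12] ∈ F_13^5.


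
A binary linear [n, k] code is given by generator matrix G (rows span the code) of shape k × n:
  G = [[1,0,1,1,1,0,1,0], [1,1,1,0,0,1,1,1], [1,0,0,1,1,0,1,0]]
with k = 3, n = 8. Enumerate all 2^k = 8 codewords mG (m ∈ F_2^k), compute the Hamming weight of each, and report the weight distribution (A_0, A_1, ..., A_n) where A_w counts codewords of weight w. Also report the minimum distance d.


Weight distribution: A_0 = 1, A_1 = 1, A_4 = 1, A_5 = 3, A_6 = 2. Minimum distance d = 1.

Enumerate all 2^3 = 8 messages m ∈ F_2^3.
For each, compute codeword c = mG in F_2^8, then tally its weight.
  m = 000 → c = 00000000, weight = 0.
  m = 100 → c = 10111010, weight = 5.
  m = 010 → c = 11100111, weight = 6.
  m = 110 → c = 01011101, weight = 5.
  m = 001 → c = 10011010, weight = 4.
  m = 101 → c = 00100000, weight = 1.
  m = 011 → c = 01111101, weight = 6.
  m = 111 → c = 11000111, weight = 5.
Tally weights:
  weight 0: 1 codewords.
  weight 1: 1 codewords.
  weight 4: 1 codewords.
  weight 5: 3 codewords.
  weight 6: 2 codewords.
Minimum distance d = smallest w > 0 with A_w > 0 = 1.
Sanity: Σ A_w = 8 = 2^3 = 8 ✓.


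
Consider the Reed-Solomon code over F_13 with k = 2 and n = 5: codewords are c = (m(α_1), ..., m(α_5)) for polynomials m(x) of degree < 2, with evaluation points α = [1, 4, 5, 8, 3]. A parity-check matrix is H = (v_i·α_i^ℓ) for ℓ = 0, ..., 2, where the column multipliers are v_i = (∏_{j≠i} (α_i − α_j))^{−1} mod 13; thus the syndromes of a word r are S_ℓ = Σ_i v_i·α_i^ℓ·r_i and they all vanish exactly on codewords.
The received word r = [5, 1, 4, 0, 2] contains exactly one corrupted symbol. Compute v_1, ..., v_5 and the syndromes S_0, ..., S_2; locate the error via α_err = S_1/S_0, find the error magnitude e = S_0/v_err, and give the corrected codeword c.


S = (5, 2, 6), error at position 5, error magnitude e = 4, c = [5, 1, 4, 0, 11].

Step 1: column multipliers v_i = (∏_{j≠i}(α_i − α_j))^{−1} mod 13.
  i = 1 (α = 1): (1−4)(1−5)(1−8)(1−3) = (−3)·(−4)·(−7)·(−2) = 168 ≡ 12, so v_1 = 12^{−1} = 12 (mod 13).
  i = 2 (α = 4): (4−1)(4−5)(4−8)(4−3) = 3·(−1)·(−4)·1 = 12 ≡ 12, so v_2 = 12^{−1} = 12 (mod 13).
  i = 3 (α = 5): (5−1)(5−4)(5−8)(5−3) = 4·1·(−3)·2 = −24 ≡ 2, so v_3 = 2^{−1} = 7 (mod 13).
  i = 4 (α = 8): (8−1)(8−4)(8−5)(8−3) = 7·4·3·5 = 420 ≡ 4, so v_4 = 4^{−1} = 10 (mod 13).
  i = 5 (α = 3): (3−1)(3−4)(3−5)(3−8) = 2·(−1)·(−2)·(−5) = −20 ≡ 6, so v_5 = 6^{−1} = 11 (mod 13).
  v = [12, 12, 7, 10, 11].
Step 2: syndromes of r = [5, 1, 4, 0, 2] (all sums mod 13).
  S_0 = Σ v_i r_i = 12·5 + 12·1 + 7·4 + 10·0 + 11·2 = 122 ≡ 5.
  S_1 = Σ v_i α_i r_i = 12·1·5 + 12·4·1 + 7·5·4 + 10·8·0 + 11·3·2 = 314 ≡ 2.
  α_i^2 mod 13 = [1, 3, 12, 12, 9].
  S_2 = Σ v_i α_i^2 r_i = 12·1·5 + 12·3·1 + 7·12·4 + 10·12·0 + 11·9·2 = 630 ≡ 6.
  S = (5, 2, 6) ≠ 0, so r is not a codeword (an error is present).
Step 3: locate the error. For a single error e at position i, S_ℓ = v_i·e·α_i^ℓ, so α_err = S_1/S_0.
  S_0^{−1} = 5^{−1} = 8 (mod 13), so α_err = 2·8 = 16 ≡ 3 = α_5. Error position i = 5.
  Consistency check: S_2/S_1 = 6·7 = 42 ≡ 3 = α_err ✓ (single-error assumption holds).
Step 4: error magnitude e = S_0/v_5 = S_0·∏_{j≠5}(α_5 − α_j) = 5·6 = 30 ≡ 4 (mod 13).
Step 5: correct position 5: c_5 = r_5 − e = 2 − 4 ≡ 11 (mod 13). Hence c = [5, 1, 4, 0, 11].
  Check: interpolating c through the α_i gives m(x) = 2 + 3·x (degree < 2) with m(α_i) = c_i for every i, so c is indeed a codeword.


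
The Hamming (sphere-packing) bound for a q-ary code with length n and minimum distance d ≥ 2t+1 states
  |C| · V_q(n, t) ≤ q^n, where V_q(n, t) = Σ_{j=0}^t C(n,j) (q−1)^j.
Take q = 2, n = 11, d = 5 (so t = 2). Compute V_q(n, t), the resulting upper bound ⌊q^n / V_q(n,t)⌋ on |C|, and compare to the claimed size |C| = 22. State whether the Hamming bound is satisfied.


V_q(n, t) = 67, q^n = 2048, Hamming bound = 30, |C| = 22 ≤ bound (satisfied).

Step 1: Compute V_q(n, t) = Σ_{j=0}^2 C(n, j) (q−1)^j.
  j = 0: C(11,0)·(1)^0 = 1·1 = 1.
  j = 1: C(11,1)·(1)^1 = 11·1 = 11.
  j = 2: C(11,2)·(1)^2 = 55·1 = 55.
  V_q(n, t) = 1 + 11 + 55 = 67.
Step 2: q^n = 2^11 = 2048.
Step 3: Hamming bound ⌊q^n / V_q(n,t)⌋ = ⌊2048/67⌋ = 30.
Step 4: Compare |C| = 22 to 30: satisfied.
The claimed |C| lies below the Hamming bound.


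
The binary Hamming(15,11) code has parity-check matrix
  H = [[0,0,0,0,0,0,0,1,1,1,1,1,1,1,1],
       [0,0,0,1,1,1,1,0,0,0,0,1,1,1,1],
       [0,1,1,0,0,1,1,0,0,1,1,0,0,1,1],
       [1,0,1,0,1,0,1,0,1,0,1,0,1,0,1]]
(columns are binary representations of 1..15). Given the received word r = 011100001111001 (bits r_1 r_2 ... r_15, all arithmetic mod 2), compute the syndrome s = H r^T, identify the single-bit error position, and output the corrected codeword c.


s = (1, 1, 1, 0)^T, error position = 14, corrected codeword c = 011100001111011

Compute s = H r^T mod 2 one row at a time:
  s_1 = 0 + 1 + 1 + 1 + 1 + 0 + 0 + 1 = 5 ≡ 1 (mod 2).
  s_2 = 1 + 0 + 0 + 0 + 1 + 0 + 0 + 1 = 3 ≡ 1 (mod 2).
  s_3 = 1 + 1 + 0 + 0 + 1 + 1 + 0 + 1 = 5 ≡ 1 (mod 2).
  s_4 = 0 + 1 + 0 + 0 + 1 + 1 + 0 + 1 = 4 ≡ 0 (mod 2).
s = (1, 1, 1, 0)^T — this equals column 14 of H (binary 1110), so error is at position 14.
Correct: flip bit 14 of r = 011100001111001 to get c = 011100001111011.


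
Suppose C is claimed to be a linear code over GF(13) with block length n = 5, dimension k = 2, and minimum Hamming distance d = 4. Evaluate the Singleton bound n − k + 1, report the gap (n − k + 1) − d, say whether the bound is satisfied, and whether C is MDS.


Singleton RHS = n − k + 1 = 4, slack = 0, bound satisfied, MDS.

Singleton bound: d ≤ n − k + 1.
Here n = 5, k = 2, so n − k + 1 = 4.
Given d = 4, check d ≤ 4: YES.
Slack = (n − k + 1) − d = 0.
The code is MDS (slack = 0).
Description: the claimed parameters are [5, 2, 4]_13; such a code would be MDS (meets Singleton bound).


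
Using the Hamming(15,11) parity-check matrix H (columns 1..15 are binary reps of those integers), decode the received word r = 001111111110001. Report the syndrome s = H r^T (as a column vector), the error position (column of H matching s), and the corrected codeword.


s = (1, 1, 0, 0)^T, error position = 12, corrected codeword c = 001111111111001

Compute s = H r^T mod 2 one row at a time:
  s_1 = 1 + 1 + 1 + 1 + 0 + 0 + 0 + 1 = 5 ≡ 1 (mod 2).
  s_2 = 1 + 1 + 1 + 1 + 0 + 0 + 0 + 1 = 5 ≡ 1 (mod 2).
  s_3 = 0 + 1 + 1 + 1 + 1 + 1 + 0 + 1 = 6 ≡ 0 (mod 2).
  s_4 = 0 + 1 + 1 + 1 + 1 + 1 + 0 + 1 = 6 ≡ 0 (mod 2).
s = (1, 1, 0, 0)^T — this equals column 12 of H (binary 1100), so error is at position 12.
Correct: flip bit 12 of r = 001111111110001 to get c = 001111111111001.


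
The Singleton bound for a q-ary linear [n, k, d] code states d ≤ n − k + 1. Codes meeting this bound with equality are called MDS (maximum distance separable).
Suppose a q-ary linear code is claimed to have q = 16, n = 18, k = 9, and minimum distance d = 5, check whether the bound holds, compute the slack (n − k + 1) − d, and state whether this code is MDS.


Singleton RHS = n − k + 1 = 10, slack = 5, bound satisfied, not MDS.

Singleton bound: d ≤ n − k + 1.
Here n = 18, k = 9, so n − k + 1 = 10.
Given d = 5, check d ≤ 10: YES.
Slack = (n − k + 1) − d = 5.
The code is NOT MDS (slack = 5 > 0).
Description: the claimed parameters are [18, 9, 5]_16; such a code would be non-MDS.


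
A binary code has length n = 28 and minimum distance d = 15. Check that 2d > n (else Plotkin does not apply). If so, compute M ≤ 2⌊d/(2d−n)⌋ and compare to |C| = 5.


Plotkin bound M ≤ 14; given |C| = 5 ≤ bound (satisfied).

Check applicability: 2d = 30, n = 28.
2d − n = 2 > 0, so Plotkin applies.
Compute d/(2d−n) = 15/2 ≈ 7.5000.
⌊d/(2d−n)⌋ = 7.
Plotkin bound: M ≤ 2·7 = 14.
Given |C| = 5, check: satisfied.
This |C| is below the Plotkin bound.


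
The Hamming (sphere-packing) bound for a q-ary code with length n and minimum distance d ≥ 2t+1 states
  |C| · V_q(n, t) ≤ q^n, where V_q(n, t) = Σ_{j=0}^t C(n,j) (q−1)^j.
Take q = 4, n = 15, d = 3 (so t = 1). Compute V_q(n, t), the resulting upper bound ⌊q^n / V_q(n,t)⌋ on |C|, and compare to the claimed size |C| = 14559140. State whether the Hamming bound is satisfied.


V_q(n, t) = 46, q^n = 1073741824, Hamming bound = 23342213, |C| = 14559140 ≤ bound (satisfied).

Step 1: Compute V_q(n, t) = Σ_{j=0}^1 C(n, j) (q−1)^j.
  j = 0: C(15,0)·(3)^0 = 1·1 = 1.
  j = 1: C(15,1)·(3)^1 = 15·3 = 45.
  V_q(n, t) = 1 + 45 = 46.
Step 2: q^n = 4^15 = 1073741824.
Step 3: Hamming bound ⌊q^n / V_q(n,t)⌋ = ⌊1073741824/46⌋ = 23342213.
Step 4: Compare |C| = 14559140 to 23342213: satisfied.
The claimed |C| lies below the Hamming bound.


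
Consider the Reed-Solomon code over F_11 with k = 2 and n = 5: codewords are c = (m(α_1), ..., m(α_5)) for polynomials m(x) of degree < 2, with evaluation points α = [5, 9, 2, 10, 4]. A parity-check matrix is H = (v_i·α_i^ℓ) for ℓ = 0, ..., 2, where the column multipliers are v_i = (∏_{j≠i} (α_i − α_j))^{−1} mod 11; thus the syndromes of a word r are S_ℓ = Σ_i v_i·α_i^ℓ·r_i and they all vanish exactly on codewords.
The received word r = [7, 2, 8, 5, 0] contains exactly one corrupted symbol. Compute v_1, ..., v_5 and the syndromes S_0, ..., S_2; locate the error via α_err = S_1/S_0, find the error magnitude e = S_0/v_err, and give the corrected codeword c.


S = (2, 9, 2), error at position 4, error magnitude e = 7, c = [7, 2, 8, 9, 0].

Step 1: column multipliers v_i = (∏_{j≠i}(α_i − α_j))^{−1} mod 11.
  i = 1 (α = 5): (5−9)(5−2)(5−10)(5−4) = (−4)·3·(−5)·1 = 60 ≡ 5, so v_1 = 5^{−1} = 9 (mod 11).
  i = 2 (α = 9): (9−5)(9−2)(9−10)(9−4) = 4·7·(−1)·5 = −140 ≡ 3, so v_2 = 3^{−1} = 4 (mod 11).
  i = 3 (α = 2): (2−5)(2−9)(2−10)(2−4) = (−3)·(−7)·(−8)·(−2) = 336 ≡ 6, so v_3 = 6^{−1} = 2 (mod 11).
  i = 4 (α = 10): (10−5)(10−9)(10−2)(10−4) = 5·1·8·6 = 240 ≡ 9, so v_4 = 9^{−1} = 5 (mod 11).
  i = 5 (α = 4): (4−5)(4−9)(4−2)(4−10) = (−1)·(−5)·2·(−6) = −60 ≡ 6, so v_5 = 6^{−1} = 2 (mod 11).
  v = [9, 4, 2, 5, 2].
Step 2: syndromes of r = [7, 2, 8, 5, 0] (all sums mod 11).
  S_0 = Σ v_i r_i = 9·7 + 4·2 + 2·8 + 5·5 + 2·0 = 112 ≡ 2.
  S_1 = Σ v_i α_i r_i = 9·5·7 + 4·9·2 + 2·2·8 + 5·10·5 + 2·4·0 = 669 ≡ 9.
  α_i^2 mod 11 = [3, 4, 4, 1, 5].
  S_2 = Σ v_i α_i^2 r_i = 9·3·7 + 4·4·2 + 2·4·8 + 5·1·5 + 2·5·0 = 310 ≡ 2.
  S = (2, 9, 2) ≠ 0, so r is not a codeword (an error is present).
Step 3: locate the error. For a single error e at position i, S_ℓ = v_i·e·α_i^ℓ, so α_err = S_1/S_0.
  S_0^{−1} = 2^{−1} = 6 (mod 11), so α_err = 9·6 = 54 ≡ 10 = α_4. Error position i = 4.
  Consistency check: S_2/S_1 = 2·5 = 10 ≡ 10 = α_err ✓ (single-error assumption holds).
Step 4: error magnitude e = S_0/v_4 = S_0·∏_{j≠4}(α_4 − α_j) = 2·9 = 18 ≡ 7 (mod 11).
Step 5: correct position 4: c_4 = r_4 − e = 5 − 7 ≡ 9 (mod 11). Hence c = [7, 2, 8, 9, 0].
  Check: interpolating c through the α_i gives m(x) = 5 + 7·x (degree < 2) with m(α_i) = c_i for every i, so c is indeed a codeword.


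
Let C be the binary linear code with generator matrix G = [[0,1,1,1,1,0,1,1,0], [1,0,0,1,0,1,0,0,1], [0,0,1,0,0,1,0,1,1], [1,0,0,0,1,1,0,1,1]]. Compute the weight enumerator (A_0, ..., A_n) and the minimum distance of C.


Weight distribution: A_0 = 1, A_3 = 3, A_4 = 4, A_5 = 4, A_6 = 2, A_7 = 1, A_8 = 1. Minimum distance d = 3.

Enumerate all 2^4 = 16 messages m ∈ F_2^4.
For each, compute codeword c = mG in F_2^9, then tally its weight.
  m = 0000 → c = 000000000, weight = 0.
  m = 1000 → c = 011110110, weight = 6.
  m = 0100 → c = 100101001, weight = 4.
  m = 1100 → c = 111011111, weight = 8.
  m = 0010 → c = 001001011, weight = 4.
  m = 1010 → c = 010111101, weight = 6.
  m = 0110 → c = 101100010, weight = 4.
  m = 1110 → c = 110010100, weight = 4.
  m = 0001 → c = 100011011, weight = 5.
  m = 1001 → c = 111101101, weight = 7.
  m = 0101 → c = 000110010, weight = 3.
  m = 1101 → c = 011000100, weight = 3.
  m = 0011 → c = 101010000, weight = 3.
  m = 1011 → c = 110100110, weight = 5.
  m = 0111 → c = 001111001, weight = 5.
  m = 1111 → c = 010001111, weight = 5.
Tally weights:
  weight 0: 1 codewords.
  weight 3: 3 codewords.
  weight 4: 4 codewords.
  weight 5: 4 codewords.
  weight 6: 2 codewords.
  weight 7: 1 codewords.
  weight 8: 1 codewords.
Minimum distance d = smallest w > 0 with A_w > 0 = 3.
Sanity: Σ A_w = 16 = 2^4 = 16 ✓.


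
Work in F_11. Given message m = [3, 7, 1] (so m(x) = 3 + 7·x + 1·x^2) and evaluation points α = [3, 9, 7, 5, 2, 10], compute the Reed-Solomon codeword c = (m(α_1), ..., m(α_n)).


c = [0, 4, 2, 8, 10, 8]

Message polynomial: m(x) = 3 + 7·x + 1·x^2 (mod 11).
For each evaluation point α_i, compute m(α_i) mod 11:
  α_1 = 3: Horner steps 1 → 10 → 0, so m(3) = 0.
  α_2 = 9: Horner steps 1 → 5 → 4, so m(9) = 4.
  α_3 = 7: Horner steps 1 → 3 → 2, so m(7) = 2.
  α_4 = 5: Horner steps 1 → 1 → 8, so m(5) = 8.
  α_5 = 2: Horner steps 1 → 9 → 10, so m(2) = 10.
  α_6 = 10: Horner steps 1 → 6 → 8, so m(10) = 8.
Codeword c = [0, 4, 2, 8, 10, 8] ∈ F_11^6.


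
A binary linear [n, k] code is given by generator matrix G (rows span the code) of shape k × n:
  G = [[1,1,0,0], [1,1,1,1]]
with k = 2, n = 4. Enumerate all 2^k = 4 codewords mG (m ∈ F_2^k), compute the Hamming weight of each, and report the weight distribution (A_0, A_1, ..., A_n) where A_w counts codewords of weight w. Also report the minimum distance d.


Weight distribution: A_0 = 1, A_2 = 2, A_4 = 1. Minimum distance d = 2.

Enumerate all 2^2 = 4 messages m ∈ F_2^2.
For each, compute codeword c = mG in F_2^4, then tally its weight.
  m = 00 → c = 0000, weight = 0.
  m = 10 → c = 1100, weight = 2.
  m = 01 → c = 1111, weight = 4.
  m = 11 → c = 0011, weight = 2.
Tally weights:
  weight 0: 1 codewords.
  weight 2: 2 codewords.
  weight 4: 1 codewords.
Minimum distance d = smallest w > 0 with A_w > 0 = 2.
Sanity: Σ A_w = 4 = 2^2 = 4 ✓.


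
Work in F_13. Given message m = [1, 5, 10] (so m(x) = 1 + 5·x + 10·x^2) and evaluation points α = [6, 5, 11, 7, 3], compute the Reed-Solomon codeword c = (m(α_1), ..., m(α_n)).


c = [1, 3, 5, 6, 2]

Message polynomial: m(x) = 1 + 5·x + 10·x^2 (mod 13).
For each evaluation point α_i, compute m(α_i) mod 13:
  α_1 = 6: Horner steps 10 → 0 → 1, so m(6) = 1.
  α_2 = 5: Horner steps 10 → 3 → 3, so m(5) = 3.
  α_3 = 11: Horner steps 10 → 11 → 5, so m(11) = 5.
  α_4 = 7: Horner steps 10 → 10 → 6, so m(7) = 6.
  α_5 = 3: Horner steps 10 → 9 → 2, so m(3) = 2.
Codeword c = [1, 3, 5, 6, 2] ∈ F_13^5.


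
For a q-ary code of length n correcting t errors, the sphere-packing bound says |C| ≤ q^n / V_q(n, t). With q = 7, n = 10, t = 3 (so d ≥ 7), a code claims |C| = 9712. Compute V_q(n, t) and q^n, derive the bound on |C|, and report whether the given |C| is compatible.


V_q(n, t) = 27601, q^n = 282475249, Hamming bound = 10234, |C| = 9712 ≤ bound (satisfied).

Step 1: Compute V_q(n, t) = Σ_{j=0}^3 C(n, j) (q−1)^j.
  j = 0: C(10,0)·(6)^0 = 1·1 = 1.
  j = 1: C(10,1)·(6)^1 = 10·6 = 60.
  j = 2: C(10,2)·(6)^2 = 45·36 = 1620.
  j = 3: C(10,3)·(6)^3 = 120·216 = 25920.
  V_q(n, t) = 1 + 60 + 1620 + 25920 = 27601.
Step 2: q^n = 7^10 = 282475249.
Step 3: Hamming bound ⌊q^n / V_q(n,t)⌋ = ⌊282475249/27601⌋ = 10234.
Step 4: Compare |C| = 9712 to 10234: satisfied.
The claimed |C| lies below the Hamming bound.


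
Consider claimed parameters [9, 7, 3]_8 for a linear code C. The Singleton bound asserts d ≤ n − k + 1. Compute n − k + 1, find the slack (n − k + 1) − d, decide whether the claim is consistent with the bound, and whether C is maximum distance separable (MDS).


Singleton RHS = n − k + 1 = 3, slack = 0, bound satisfied, MDS.

Singleton bound: d ≤ n − k + 1.
Here n = 9, k = 7, so n − k + 1 = 3.
Given d = 3, check d ≤ 3: YES.
Slack = (n − k + 1) − d = 0.
The code is MDS (slack = 0).
Description: the claimed parameters are [9, 7, 3]_8; such a code would be MDS (meets Singleton bound).


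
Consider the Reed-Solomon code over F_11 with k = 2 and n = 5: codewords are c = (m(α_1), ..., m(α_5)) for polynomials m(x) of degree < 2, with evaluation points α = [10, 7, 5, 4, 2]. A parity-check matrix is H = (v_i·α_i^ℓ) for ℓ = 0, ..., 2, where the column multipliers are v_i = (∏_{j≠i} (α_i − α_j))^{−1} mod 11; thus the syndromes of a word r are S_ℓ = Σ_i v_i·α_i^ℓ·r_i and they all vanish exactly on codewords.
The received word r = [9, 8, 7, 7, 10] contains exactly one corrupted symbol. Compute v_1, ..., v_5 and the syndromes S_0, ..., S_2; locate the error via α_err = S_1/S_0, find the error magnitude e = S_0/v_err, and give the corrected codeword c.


S = (5, 3, 4), error at position 3, error magnitude e = 7, c = [9, 8, 0, 7, 10].

Step 1: column multipliers v_i = (∏_{j≠i}(α_i − α_j))^{−1} mod 11.
  i = 1 (α = 10): (10−7)(10−5)(10−4)(10−2) = 3·5·6·8 = 720 ≡ 5, so v_1 = 5^{−1} = 9 (mod 11).
  i = 2 (α = 7): (7−10)(7−5)(7−4)(7−2) = (−3)·2·3·5 = −90 ≡ 9, so v_2 = 9^{−1} = 5 (mod 11).
  i = 3 (α = 5): (5−10)(5−7)(5−4)(5−2) = (−5)·(−2)·1·3 = 30 ≡ 8, so v_3 = 8^{−1} = 7 (mod 11).
  i = 4 (α = 4): (4−10)(4−7)(4−5)(4−2) = (−6)·(−3)·(−1)·2 = −36 ≡ 8, so v_4 = 8^{−1} = 7 (mod 11).
  i = 5 (α = 2): (2−10)(2−7)(2−5)(2−4) = (−8)·(−5)·(−3)·(−2) = 240 ≡ 9, so v_5 = 9^{−1} = 5 (mod 11).
  v = [9, 5, 7, 7, 5].
Step 2: syndromes of r = [9, 8, 7, 7, 10] (all sums mod 11).
  S_0 = Σ v_i r_i = 9·9 + 5·8 + 7·7 + 7·7 + 5·10 = 269 ≡ 5.
  S_1 = Σ v_i α_i r_i = 9·10·9 + 5·7·8 + 7·5·7 + 7·4·7 + 5·2·10 = 1631 ≡ 3.
  α_i^2 mod 11 = [1, 5, 3, 5, 4].
  S_2 = Σ v_i α_i^2 r_i = 9·1·9 + 5·5·8 + 7·3·7 + 7·5·7 + 5·4·10 = 873 ≡ 4.
  S = (5, 3, 4) ≠ 0, so r is not a codeword (an error is present).
Step 3: locate the error. For a single error e at position i, S_ℓ = v_i·e·α_i^ℓ, so α_err = S_1/S_0.
  S_0^{−1} = 5^{−1} = 9 (mod 11), so α_err = 3·9 = 27 ≡ 5 = α_3. Error position i = 3.
  Consistency check: S_2/S_1 = 4·4 = 16 ≡ 5 = α_err ✓ (single-error assumption holds).
Step 4: error magnitude e = S_0/v_3 = S_0·∏_{j≠3}(α_3 − α_j) = 5·8 = 40 ≡ 7 (mod 11).
Step 5: correct position 3: c_3 = r_3 − e = 7 − 7 ≡ 0 (mod 11). Hence c = [9, 8, 0, 7, 10].
  Check: interpolating c through the α_i gives m(x) = 2 + 4·x (degree < 2) with m(α_i) = c_i for every i, so c is indeed a codeword.


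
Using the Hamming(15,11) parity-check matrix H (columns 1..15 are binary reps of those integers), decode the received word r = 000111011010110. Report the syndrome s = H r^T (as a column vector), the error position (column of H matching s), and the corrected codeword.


s = (1, 1, 1, 0)^T, error position = 14, corrected codeword c = 000111011010100

Compute s = H r^T mod 2 one row at a time:
  s_1 = 1 + 1 + 0 + 1 + 0 + 1 + 1 + 0 = 5 ≡ 1 (mod 2).
  s_2 = 1 + 1 + 1 + 0 + 0 + 1 + 1 + 0 = 5 ≡ 1 (mod 2).
  s_3 = 0 + 0 + 1 + 0 + 0 + 1 + 1 + 0 = 3 ≡ 1 (mod 2).
  s_4 = 0 + 0 + 1 + 0 + 1 + 1 + 1 + 0 = 4 ≡ 0 (mod 2).
s = (1, 1, 1, 0)^T — this equals column 14 of H (binary 1110), so error is at position 14.
Correct: flip bit 14 of r = 000111011010110 to get c = 000111011010100.


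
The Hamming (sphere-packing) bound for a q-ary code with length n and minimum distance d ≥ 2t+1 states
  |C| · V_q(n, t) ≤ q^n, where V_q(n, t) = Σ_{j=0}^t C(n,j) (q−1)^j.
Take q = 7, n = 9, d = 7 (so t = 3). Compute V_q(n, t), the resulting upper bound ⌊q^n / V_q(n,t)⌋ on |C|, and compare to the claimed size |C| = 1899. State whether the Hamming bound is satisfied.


V_q(n, t) = 19495, q^n = 40353607, Hamming bound = 2069, |C| = 1899 ≤ bound (satisfied).

Step 1: Compute V_q(n, t) = Σ_{j=0}^3 C(n, j) (q−1)^j.
  j = 0: C(9,0)·(6)^0 = 1·1 = 1.
  j = 1: C(9,1)·(6)^1 = 9·6 = 54.
  j = 2: C(9,2)·(6)^2 = 36·36 = 1296.
  j = 3: C(9,3)·(6)^3 = 84·216 = 18144.
  V_q(n, t) = 1 + 54 + 1296 + 18144 = 19495.
Step 2: q^n = 7^9 = 40353607.
Step 3: Hamming bound ⌊q^n / V_q(n,t)⌋ = ⌊40353607/19495⌋ = 2069.
Step 4: Compare |C| = 1899 to 2069: satisfied.
The claimed |C| lies below the Hamming bound.


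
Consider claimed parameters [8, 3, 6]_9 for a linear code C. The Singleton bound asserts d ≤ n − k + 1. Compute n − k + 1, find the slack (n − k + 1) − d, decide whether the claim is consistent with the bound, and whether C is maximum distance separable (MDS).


Singleton RHS = n − k + 1 = 6, slack = 0, bound satisfied, MDS.

Singleton bound: d ≤ n − k + 1.
Here n = 8, k = 3, so n − k + 1 = 6.
Given d = 6, check d ≤ 6: YES.
Slack = (n − k + 1) − d = 0.
The code is MDS (slack = 0).
Description: the claimed parameters are [8, 3, 6]_9; such a code would be MDS (meets Singleton bound).


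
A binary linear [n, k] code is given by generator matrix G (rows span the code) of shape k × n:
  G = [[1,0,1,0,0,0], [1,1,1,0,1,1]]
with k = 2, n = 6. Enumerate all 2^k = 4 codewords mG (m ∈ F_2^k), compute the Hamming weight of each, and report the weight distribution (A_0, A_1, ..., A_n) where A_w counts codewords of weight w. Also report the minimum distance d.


Weight distribution: A_0 = 1, A_2 = 1, A_3 = 1, A_5 = 1. Minimum distance d = 2.

Enumerate all 2^2 = 4 messages m ∈ F_2^2.
For each, compute codeword c = mG in F_2^6, then tally its weight.
  m = 00 → c = 000000, weight = 0.
  m = 10 → c = 101000, weight = 2.
  m = 01 → c = 111011, weight = 5.
  m = 11 → c = 010011, weight = 3.
Tally weights:
  weight 0: 1 codewords.
  weight 2: 1 codewords.
  weight 3: 1 codewords.
  weight 5: 1 codewords.
Minimum distance d = smallest w > 0 with A_w > 0 = 2.
Sanity: Σ A_w = 4 = 2^2 = 4 ✓.


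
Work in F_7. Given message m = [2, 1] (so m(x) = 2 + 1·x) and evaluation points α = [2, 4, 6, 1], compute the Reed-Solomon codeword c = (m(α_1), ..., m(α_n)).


c = [4, 6, 1, 3]

Message polynomial: m(x) = 2 + 1·x (mod 7).
For each evaluation point α_i, compute m(α_i) mod 7:
  α_1 = 2: Horner steps 1 → 4, so m(2) = 4.
  α_2 = 4: Horner steps 1 → 6, so m(4) = 6.
  α_3 = 6: Horner steps 1 → 1, so m(6) = 1.
  α_4 = 1: Horner steps 1 → 3, so m(1) = 3.
Codeword c = [4, 6, 1, 3] ∈ F_7^4.


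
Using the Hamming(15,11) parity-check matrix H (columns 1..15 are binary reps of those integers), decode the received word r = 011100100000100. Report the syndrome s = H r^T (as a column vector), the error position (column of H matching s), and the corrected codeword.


s = (1, 1, 1, 1)^T, error position = 15, corrected codeword c = 011100100000101

Compute s = H r^T mod 2 one row at a time:
  s_1 = 0 + 0 + 0 + 0 + 0 + 1 + 0 + 0 = 1 ≡ 1 (mod 2).
  s_2 = 1 + 0 + 0 + 1 + 0 + 1 + 0 + 0 = 3 ≡ 1 (mod 2).
  s_3 = 1 + 1 + 0 + 1 + 0 + 0 + 0 + 0 = 3 ≡ 1 (mod 2).
  s_4 = 0 + 1 + 0 + 1 + 0 + 0 + 1 + 0 = 3 ≡ 1 (mod 2).
s = (1, 1, 1, 1)^T — this equals column 15 of H (binary 1111), so error is at position 15.
Correct: flip bit 15 of r = 011100100000100 to get c = 011100100000101.


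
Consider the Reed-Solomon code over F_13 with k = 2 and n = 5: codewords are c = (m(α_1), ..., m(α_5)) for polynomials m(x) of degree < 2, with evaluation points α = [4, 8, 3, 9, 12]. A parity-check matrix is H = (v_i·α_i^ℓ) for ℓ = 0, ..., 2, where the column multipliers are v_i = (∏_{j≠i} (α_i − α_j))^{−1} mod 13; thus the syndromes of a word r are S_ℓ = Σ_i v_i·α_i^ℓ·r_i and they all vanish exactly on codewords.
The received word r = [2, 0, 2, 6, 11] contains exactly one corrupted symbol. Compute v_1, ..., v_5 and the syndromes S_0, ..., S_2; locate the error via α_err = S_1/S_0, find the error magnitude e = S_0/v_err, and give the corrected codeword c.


S = (11, 7, 8), error at position 3, error magnitude e = 6, c = [2, 0, 9, 6, 11].

Step 1: column multipliers v_i = (∏_{j≠i}(α_i − α_j))^{−1} mod 13.
  i = 1 (α = 4): (4−8)(4−3)(4−9)(4−12) = (−4)·1·(−5)·(−8) = −160 ≡ 9, so v_1 = 9^{−1} = 3 (mod 13).
  i = 2 (α = 8): (8−4)(8−3)(8−9)(8−12) = 4·5·(−1)·(−4) = 80 ≡ 2, so v_2 = 2^{−1} = 7 (mod 13).
  i = 3 (α = 3): (3−4)(3−8)(3−9)(3−12) = (−1)·(−5)·(−6)·(−9) = 270 ≡ 10, so v_3 = 10^{−1} = 4 (mod 13).
  i = 4 (α = 9): (9−4)(9−8)(9−3)(9−12) = 5·1·6·(−3) = −90 ≡ 1, so v_4 = 1^{−1} = 1 (mod 13).
  i = 5 (α = 12): (12−4)(12−8)(12−3)(12−9) = 8·4·9·3 = 864 ≡ 6, so v_5 = 6^{−1} = 11 (mod 13).
  v = [3, 7, 4, 1, 11].
Step 2: syndromes of r = [2, 0, 2, 6, 11] (all sums mod 13).
  S_0 = Σ v_i r_i = 3·2 + 7·0 + 4·2 + 1·6 + 11·11 = 141 ≡ 11.
  S_1 = Σ v_i α_i r_i = 3·4·2 + 7·8·0 + 4·3·2 + 1·9·6 + 11·12·11 = 1554 ≡ 7.
  α_i^2 mod 13 = [3, 12, 9, 3, 1].
  S_2 = Σ v_i α_i^2 r_i = 3·3·2 + 7·12·0 + 4·9·2 + 1·3·6 + 11·1·11 = 229 ≡ 8.
  S = (11, 7, 8) ≠ 0, so r is not a codeword (an error is present).
Step 3: locate the error. For a single error e at position i, S_ℓ = v_i·e·α_i^ℓ, so α_err = S_1/S_0.
  S_0^{−1} = 11^{−1} = 6 (mod 13), so α_err = 7·6 = 42 ≡ 3 = α_3. Error position i = 3.
  Consistency check: S_2/S_1 = 8·2 = 16 ≡ 3 = α_err ✓ (single-error assumption holds).
Step 4: error magnitude e = S_0/v_3 = S_0·∏_{j≠3}(α_3 − α_j) = 11·10 = 110 ≡ 6 (mod 13).
Step 5: correct position 3: c_3 = r_3 − e = 2 − 6 ≡ 9 (mod 13). Hence c = [2, 0, 9, 6, 11].
  Check: interpolating c through the α_i gives m(x) = 4 + 6·x (degree < 2) with m(α_i) = c_i for every i, so c is indeed a codeword.


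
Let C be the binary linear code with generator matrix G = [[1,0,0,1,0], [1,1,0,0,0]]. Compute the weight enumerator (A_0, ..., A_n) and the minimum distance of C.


Weight distribution: A_0 = 1, A_2 = 3. Minimum distance d = 2.

Enumerate all 2^2 = 4 messages m ∈ F_2^2.
For each, compute codeword c = mG in F_2^5, then tally its weight.
  m = 00 → c = 00000, weight = 0.
  m = 10 → c = 10010, weight = 2.
  m = 01 → c = 11000, weight = 2.
  m = 11 → c = 01010, weight = 2.
Tally weights:
  weight 0: 1 codewords.
  weight 2: 3 codewords.
Minimum distance d = smallest w > 0 with A_w > 0 = 2.
Sanity: Σ A_w = 4 = 2^2 = 4 ✓.


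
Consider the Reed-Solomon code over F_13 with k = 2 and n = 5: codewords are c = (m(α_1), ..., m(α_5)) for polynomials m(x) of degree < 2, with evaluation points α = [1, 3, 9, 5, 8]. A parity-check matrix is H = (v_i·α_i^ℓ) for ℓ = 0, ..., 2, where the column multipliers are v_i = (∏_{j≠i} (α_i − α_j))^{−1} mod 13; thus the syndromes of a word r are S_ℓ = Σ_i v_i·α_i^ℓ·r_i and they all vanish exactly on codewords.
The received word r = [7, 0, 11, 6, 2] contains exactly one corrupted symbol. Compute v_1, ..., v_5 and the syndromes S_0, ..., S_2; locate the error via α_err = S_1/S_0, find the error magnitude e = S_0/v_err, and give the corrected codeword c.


S = (11, 8, 7), error at position 3, error magnitude e = 6, c = [7, 0, 5, 6, 2].

Step 1: column multipliers v_i = (∏_{j≠i}(α_i − α_j))^{−1} mod 13.
  i = 1 (α = 1): (1−3)(1−9)(1−5)(1−8) = (−2)·(−8)·(−4)·(−7) = 448 ≡ 6, so v_1 = 6^{−1} = 11 (mod 13).
  i = 2 (α = 3): (3−1)(3−9)(3−5)(3−8) = 2·(−6)·(−2)·(−5) = −120 ≡ 10, so v_2 = 10^{−1} = 4 (mod 13).
  i = 3 (α = 9): (9−1)(9−3)(9−5)(9−8) = 8·6·4·1 = 192 ≡ 10, so v_3 = 10^{−1} = 4 (mod 13).
  i = 4 (α = 5): (5−1)(5−3)(5−9)(5−8) = 4·2·(−4)·(−3) = 96 ≡ 5, so v_4 = 5^{−1} = 8 (mod 13).
  i = 5 (α = 8): (8−1)(8−3)(8−9)(8−5) = 7·5·(−1)·3 = −105 ≡ 12, so v_5 = 12^{−1} = 12 (mod 13).
  v = [11, 4, 4, 8, 12].
Step 2: syndromes of r = [7, 0, 11, 6, 2] (all sums mod 13).
  S_0 = Σ v_i r_i = 11·7 + 4·0 + 4·11 + 8·6 + 12·2 = 193 ≡ 11.
  S_1 = Σ v_i α_i r_i = 11·1·7 + 4·3·0 + 4·9·11 + 8·5·6 + 12·8·2 = 905 ≡ 8.
  α_i^2 mod 13 = [1, 9, 3, 12, 12].
  S_2 = Σ v_i α_i^2 r_i = 11·1·7 + 4·9·0 + 4·3·11 + 8·12·6 + 12·12·2 = 1073 ≡ 7.
  S = (11, 8, 7) ≠ 0, so r is not a codeword (an error is present).
Step 3: locate the error. For a single error e at position i, S_ℓ = v_i·e·α_i^ℓ, so α_err = S_1/S_0.
  S_0^{−1} = 11^{−1} = 6 (mod 13), so α_err = 8·6 = 48 ≡ 9 = α_3. Error position i = 3.
  Consistency check: S_2/S_1 = 7·5 = 35 ≡ 9 = α_err ✓ (single-error assumption holds).
Step 4: error magnitude e = S_0/v_3 = S_0·∏_{j≠3}(α_3 − α_j) = 11·10 = 110 ≡ 6 (mod 13).
Step 5: correct position 3: c_3 = r_3 − e = 11 − 6 ≡ 5 (mod 13). Hence c = [7, 0, 5, 6, 2].
  Check: interpolating c through the α_i gives m(x) = 4 + 3·x (degree < 2) with m(α_i) = c_i for every i, so c is indeed a codeword.


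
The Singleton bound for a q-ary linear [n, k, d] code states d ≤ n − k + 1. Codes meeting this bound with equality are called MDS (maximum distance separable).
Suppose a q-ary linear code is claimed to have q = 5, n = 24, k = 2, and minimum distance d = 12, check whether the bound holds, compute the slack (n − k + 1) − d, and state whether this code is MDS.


Singleton RHS = n − k + 1 = 23, slack = 11, bound satisfied, not MDS.

Singleton bound: d ≤ n − k + 1.
Here n = 24, k = 2, so n − k + 1 = 23.
Given d = 12, check d ≤ 23: YES.
Slack = (n − k + 1) − d = 11.
The code is NOT MDS (slack = 11 > 0).
Description: the claimed parameters are [24, 2, 12]_5; such a code would be non-MDS.


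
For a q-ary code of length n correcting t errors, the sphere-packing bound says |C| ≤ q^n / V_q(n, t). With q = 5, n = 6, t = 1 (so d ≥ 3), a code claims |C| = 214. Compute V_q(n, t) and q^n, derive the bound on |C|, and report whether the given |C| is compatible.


V_q(n, t) = 25, q^n = 15625, Hamming bound = 625, |C| = 214 ≤ bound (satisfied).

Step 1: Compute V_q(n, t) = Σ_{j=0}^1 C(n, j) (q−1)^j.
  j = 0: C(6,0)·(4)^0 = 1·1 = 1.
  j = 1: C(6,1)·(4)^1 = 6·4 = 24.
  V_q(n, t) = 1 + 24 = 25.
Step 2: q^n = 5^6 = 15625.
Step 3: Hamming bound ⌊q^n / V_q(n,t)⌋ = ⌊15625/25⌋ = 625.
Step 4: Compare |C| = 214 to 625: satisfied.
The claimed |C| lies below the Hamming bound.


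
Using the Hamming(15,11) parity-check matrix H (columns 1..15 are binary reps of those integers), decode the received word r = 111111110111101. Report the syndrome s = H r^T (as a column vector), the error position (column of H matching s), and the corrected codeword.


s = (0, 1, 1, 1)^T, error position = 7, corrected codeword c = 111111010111101

Compute s = H r^T mod 2 one row at a time:
  s_1 = 1 + 0 + 1 + 1 + 1 + 1 + 0 + 1 = 6 ≡ 0 (mod 2).
  s_2 = 1 + 1 + 1 + 1 + 1 + 1 + 0 + 1 = 7 ≡ 1 (mod 2).
  s_3 = 1 + 1 + 1 + 1 + 1 + 1 + 0 + 1 = 7 ≡ 1 (mod 2).
  s_4 = 1 + 1 + 1 + 1 + 0 + 1 + 1 + 1 = 7 ≡ 1 (mod 2).
s = (0, 1, 1, 1)^T — this equals column 7 of H (binary 0111), so error is at position 7.
Correct: flip bit 7 of r = 111111110111101 to get c = 111111010111101.
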